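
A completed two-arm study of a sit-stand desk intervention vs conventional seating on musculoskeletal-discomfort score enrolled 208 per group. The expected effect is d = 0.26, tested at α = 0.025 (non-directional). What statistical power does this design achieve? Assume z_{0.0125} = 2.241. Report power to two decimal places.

power ≈ 0.66

For two equal groups, power = Φ(d·√(n/2) − z_{α/2}).
d·√(n/2) = 0.26 × √(208/2) = 0.26 × 10.198 = 2.651.
z_β = 2.651 − 2.241 = 0.410.
Power = Φ(0.410) = 0.659.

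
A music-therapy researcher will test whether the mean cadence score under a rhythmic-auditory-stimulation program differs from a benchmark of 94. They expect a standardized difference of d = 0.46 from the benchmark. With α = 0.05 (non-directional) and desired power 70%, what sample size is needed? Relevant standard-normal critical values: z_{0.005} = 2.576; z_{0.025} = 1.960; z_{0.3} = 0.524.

For a one-sample test: n = ((z_{α/2} + z_β) / d)².
z_{α/2} + z_β = 1.960 + 0.524 = 2.484.
n = (2.484 / 0.46)² = 5.400² = 29.16.
Round up.

n = 30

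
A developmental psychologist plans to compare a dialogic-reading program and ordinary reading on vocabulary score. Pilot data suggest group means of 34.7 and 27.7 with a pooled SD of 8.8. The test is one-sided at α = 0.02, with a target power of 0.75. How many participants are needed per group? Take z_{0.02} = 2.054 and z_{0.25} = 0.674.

Cohen's d = |M₁ − M₂| / SD_pooled = |34.7 − 27.7| / 8.8 = 7.0 / 8.8 = 0.795.
For two independent groups with equal n: n = 2·((z_{α} + z_β) / d)².
z_{α} + z_β = 2.054 + 0.674 = 2.728.
n = 2 × (2.728 / 0.795)² = 2 × 3.431² = 2 × 11.77 = 23.5.
Round up to the next whole participant.

n = 24 per group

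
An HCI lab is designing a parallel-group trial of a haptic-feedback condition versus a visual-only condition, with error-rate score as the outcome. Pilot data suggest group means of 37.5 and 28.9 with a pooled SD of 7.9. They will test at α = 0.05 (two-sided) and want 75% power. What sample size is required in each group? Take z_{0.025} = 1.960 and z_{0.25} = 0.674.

Cohen's d = |M₁ − M₂| / SD_pooled = |37.5 − 28.9| / 7.9 = 8.6 / 7.9 = 1.089.
For two independent groups with equal n: n = 2·((z_{α/2} + z_β) / d)².
z_{α/2} + z_β = 1.960 + 0.674 = 2.634.
n = 2 × (2.634 / 1.089)² = 2 × 2.419² = 2 × 5.85 = 11.7.
Round up to the next whole participant.

n = 12 per group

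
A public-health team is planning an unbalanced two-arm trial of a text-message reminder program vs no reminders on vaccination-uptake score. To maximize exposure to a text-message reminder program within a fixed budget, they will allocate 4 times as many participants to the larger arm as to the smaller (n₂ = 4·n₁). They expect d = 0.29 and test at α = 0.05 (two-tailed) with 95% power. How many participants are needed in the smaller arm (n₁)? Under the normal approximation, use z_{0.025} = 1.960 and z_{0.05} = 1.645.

n₁ = 194

With allocation ratio k = n₂/n₁ = 4, Var(x̄₁−x̄₂) = σ²(1/n₁ + 1/(k·n₁)) = σ²·(k+1)/(k·n₁).
So n₁ = (1 + 1/k)·((z_{α/2} + z_β)/d)² = 1.250 × (3.605/0.29)².
n₁ = 1.250 × 154.53 = 193.2.
Round up: n₁ = 194, giving n₂ = 4 × 194 = 776.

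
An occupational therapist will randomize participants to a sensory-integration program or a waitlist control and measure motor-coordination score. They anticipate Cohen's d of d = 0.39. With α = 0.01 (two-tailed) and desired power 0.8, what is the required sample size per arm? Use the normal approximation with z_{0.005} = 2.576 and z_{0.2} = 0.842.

n = 154 per group

For two independent groups with equal n: n = 2·((z_{α/2} + z_β) / d)².
z_{α/2} + z_β = 2.576 + 0.842 = 3.418.
n = 2 × (3.418 / 0.39)² = 2 × 8.764² = 2 × 76.81 = 153.6.
Round up to the next whole participant.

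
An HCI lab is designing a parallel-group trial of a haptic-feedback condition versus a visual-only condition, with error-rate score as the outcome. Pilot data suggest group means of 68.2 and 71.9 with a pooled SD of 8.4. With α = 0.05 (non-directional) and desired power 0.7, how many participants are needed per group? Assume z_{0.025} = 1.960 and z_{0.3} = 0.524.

Cohen's d = |M₁ − M₂| / SD_pooled = |68.2 − 71.9| / 8.4 = 3.7 / 8.4 = 0.440.
For two independent groups with equal n: n = 2·((z_{α/2} + z_β) / d)².
z_{α/2} + z_β = 1.960 + 0.524 = 2.484.
n = 2 × (2.484 / 0.440)² = 2 × 5.645² = 2 × 31.87 = 63.7.
Round up to the next whole participant.

n = 64 per group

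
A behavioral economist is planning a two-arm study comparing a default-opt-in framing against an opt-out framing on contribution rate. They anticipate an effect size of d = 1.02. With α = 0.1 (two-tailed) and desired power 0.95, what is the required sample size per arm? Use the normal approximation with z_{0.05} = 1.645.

n = 21 per group

For two independent groups with equal n: n = 2·((z_{α/2} + z_β) / d)².
z_{α/2} + z_β = 1.645 + 1.645 = 3.290.
n = 2 × (3.290 / 1.02)² = 2 × 3.225² = 2 × 10.40 = 20.8.
Round up to the next whole participant.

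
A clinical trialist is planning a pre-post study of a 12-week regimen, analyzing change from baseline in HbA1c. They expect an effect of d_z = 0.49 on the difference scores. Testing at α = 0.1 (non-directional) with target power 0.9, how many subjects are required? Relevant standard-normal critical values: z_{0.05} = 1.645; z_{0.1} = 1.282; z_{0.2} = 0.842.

n = 36 pairs

For a paired (one-sample on differences) test: n = ((z_{α/2} + z_β) / d)².
z_{α/2} + z_β = 1.645 + 1.282 = 2.927.
n = (2.927 / 0.49)² = 5.973² = 35.68.
Round up.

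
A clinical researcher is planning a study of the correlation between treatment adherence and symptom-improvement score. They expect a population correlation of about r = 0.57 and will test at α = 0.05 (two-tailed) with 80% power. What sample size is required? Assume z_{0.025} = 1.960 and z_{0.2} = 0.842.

n = 22

Fisher's z: C = ½·ln((1+r)/(1−r)) = ½·ln(3.6512) = 0.6475.
n = ((z_{α/2} + z_β)/C)² + 3.
(1.960 + 0.842) / 0.6475 = 2.802 / 0.6475 = 4.327.
n = 4.327² + 3 = 18.73 + 3 = 21.7.
Round up.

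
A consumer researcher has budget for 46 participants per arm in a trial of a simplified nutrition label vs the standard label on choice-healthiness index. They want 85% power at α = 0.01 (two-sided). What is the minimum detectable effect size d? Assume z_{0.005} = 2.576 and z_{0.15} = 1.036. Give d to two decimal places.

For two independent groups of n = 46 each: d_min = (z_{α/2} + z_β)·√(2/n).
z-sum = 2.576 + 1.036 = 3.612.
d_min = 3.612 × √(2/46) = 3.612 × 0.2085 = 0.753.

d_min ≈ 0.75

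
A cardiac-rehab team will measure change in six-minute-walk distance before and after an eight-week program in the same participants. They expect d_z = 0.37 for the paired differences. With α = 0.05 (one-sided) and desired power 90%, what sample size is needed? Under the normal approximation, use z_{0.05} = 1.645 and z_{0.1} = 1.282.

n = 63 pairs

For a paired (one-sample on differences) test: n = ((z_{α} + z_β) / d)².
z_{α} + z_β = 1.645 + 1.282 = 2.927.
n = (2.927 / 0.37)² = 7.911² = 62.58.
Round up.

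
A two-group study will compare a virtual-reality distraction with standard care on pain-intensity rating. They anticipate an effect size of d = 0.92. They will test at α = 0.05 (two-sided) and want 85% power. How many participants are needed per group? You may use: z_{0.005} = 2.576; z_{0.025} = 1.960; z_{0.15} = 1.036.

n = 22 per group

For two independent groups with equal n: n = 2·((z_{α/2} + z_β) / d)².
z_{α/2} + z_β = 1.960 + 1.036 = 2.996.
n = 2 × (2.996 / 0.92)² = 2 × 3.257² = 2 × 10.60 = 21.2.
Round up to the next whole participant.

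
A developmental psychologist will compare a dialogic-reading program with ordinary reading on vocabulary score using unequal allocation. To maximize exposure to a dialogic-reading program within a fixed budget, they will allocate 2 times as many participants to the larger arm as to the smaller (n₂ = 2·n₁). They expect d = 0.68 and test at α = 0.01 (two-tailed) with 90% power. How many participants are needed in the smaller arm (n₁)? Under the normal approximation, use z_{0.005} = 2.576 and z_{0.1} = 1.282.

n₁ = 49

With allocation ratio k = n₂/n₁ = 2, Var(x̄₁−x̄₂) = σ²(1/n₁ + 1/(k·n₁)) = σ²·(k+1)/(k·n₁).
So n₁ = (1 + 1/k)·((z_{α/2} + z_β)/d)² = 1.500 × (3.858/0.68)².
n₁ = 1.500 × 32.19 = 48.3.
Round up: n₁ = 49, giving n₂ = 2 × 49 = 98.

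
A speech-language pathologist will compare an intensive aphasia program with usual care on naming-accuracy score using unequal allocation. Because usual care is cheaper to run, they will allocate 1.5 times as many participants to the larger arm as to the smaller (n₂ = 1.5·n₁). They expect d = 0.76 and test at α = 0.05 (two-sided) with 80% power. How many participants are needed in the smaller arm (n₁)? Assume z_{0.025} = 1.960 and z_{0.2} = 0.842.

With allocation ratio k = n₂/n₁ = 1.5, Var(x̄₁−x̄₂) = σ²(1/n₁ + 1/(k·n₁)) = σ²·(k+1)/(k·n₁).
So n₁ = (1 + 1/k)·((z_{α/2} + z_β)/d)² = 1.667 × (2.802/0.76)².
n₁ = 1.667 × 13.59 = 22.7.
Round up: n₁ = 23, giving n₂ = ⌈1.5 × 23⌉ = ⌈34.5⌉ = 35.

n₁ = 23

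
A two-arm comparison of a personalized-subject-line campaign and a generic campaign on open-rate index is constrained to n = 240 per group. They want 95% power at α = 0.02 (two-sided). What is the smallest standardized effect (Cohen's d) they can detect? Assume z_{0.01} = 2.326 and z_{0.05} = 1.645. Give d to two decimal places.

d_min ≈ 0.36

For two independent groups of n = 240 each: d_min = (z_{α/2} + z_β)·√(2/n).
z-sum = 2.326 + 1.645 = 3.971.
d_min = 3.971 × √(2/240) = 3.971 × 0.0913 = 0.363.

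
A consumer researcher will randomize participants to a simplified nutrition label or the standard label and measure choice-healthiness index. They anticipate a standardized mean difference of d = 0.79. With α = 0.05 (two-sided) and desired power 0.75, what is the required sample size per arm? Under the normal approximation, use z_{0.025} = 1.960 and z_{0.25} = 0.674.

n = 23 per group

For two independent groups with equal n: n = 2·((z_{α/2} + z_β) / d)².
z_{α/2} + z_β = 1.960 + 0.674 = 2.634.
n = 2 × (2.634 / 0.79)² = 2 × 3.334² = 2 × 11.12 = 22.2.
Round up to the next whole participant.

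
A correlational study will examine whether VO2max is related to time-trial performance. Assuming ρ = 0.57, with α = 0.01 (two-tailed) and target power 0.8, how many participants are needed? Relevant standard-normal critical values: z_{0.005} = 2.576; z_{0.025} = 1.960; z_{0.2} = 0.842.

Fisher's z: C = ½·ln((1+r)/(1−r)) = ½·ln(3.6512) = 0.6475.
n = ((z_{α/2} + z_β)/C)² + 3.
(2.576 + 0.842) / 0.6475 = 3.418 / 0.6475 = 5.279.
n = 5.279² + 3 = 27.87 + 3 = 30.9.
Round up.

n = 31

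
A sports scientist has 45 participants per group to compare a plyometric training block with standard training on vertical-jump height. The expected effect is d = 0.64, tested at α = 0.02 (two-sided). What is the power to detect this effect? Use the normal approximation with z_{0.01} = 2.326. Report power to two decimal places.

power ≈ 0.76

For two equal groups, power = Φ(d·√(n/2) − z_{α/2}).
d·√(n/2) = 0.64 × √(45/2) = 0.64 × 4.743 = 3.036.
z_β = 3.036 − 2.326 = 0.710.
Power = Φ(0.710) = 0.761.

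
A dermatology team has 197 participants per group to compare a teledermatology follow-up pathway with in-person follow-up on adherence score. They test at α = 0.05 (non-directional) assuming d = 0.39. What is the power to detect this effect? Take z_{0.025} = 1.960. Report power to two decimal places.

For two equal groups, power = Φ(d·√(n/2) − z_{α/2}).
d·√(n/2) = 0.39 × √(197/2) = 0.39 × 9.925 = 3.871.
z_β = 3.871 − 1.960 = 1.911.
Power = Φ(1.911) = 0.972.

power ≈ 0.97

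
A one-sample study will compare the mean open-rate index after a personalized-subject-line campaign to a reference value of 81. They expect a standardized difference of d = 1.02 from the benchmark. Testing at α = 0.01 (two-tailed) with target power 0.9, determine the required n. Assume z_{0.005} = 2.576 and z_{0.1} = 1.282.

For a one-sample test: n = ((z_{α/2} + z_β) / d)².
z_{α/2} + z_β = 2.576 + 1.282 = 3.858.
n = (3.858 / 1.02)² = 3.782² = 14.31.
Round up.

n = 15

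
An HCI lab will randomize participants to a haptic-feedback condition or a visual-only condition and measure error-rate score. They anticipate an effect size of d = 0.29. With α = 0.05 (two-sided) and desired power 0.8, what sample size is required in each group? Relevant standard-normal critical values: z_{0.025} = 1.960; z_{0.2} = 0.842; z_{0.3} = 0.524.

n = 187 per group

For two independent groups with equal n: n = 2·((z_{α/2} + z_β) / d)².
z_{α/2} + z_β = 1.960 + 0.842 = 2.802.
n = 2 × (2.802 / 0.29)² = 2 × 9.662² = 2 × 93.36 = 186.7.
Round up to the next whole participant.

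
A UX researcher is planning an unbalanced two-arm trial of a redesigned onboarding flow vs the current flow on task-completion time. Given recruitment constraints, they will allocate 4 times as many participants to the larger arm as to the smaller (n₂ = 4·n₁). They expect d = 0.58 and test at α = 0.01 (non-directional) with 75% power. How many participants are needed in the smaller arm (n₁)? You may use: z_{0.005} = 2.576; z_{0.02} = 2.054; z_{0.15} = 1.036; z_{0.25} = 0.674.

With allocation ratio k = n₂/n₁ = 4, Var(x̄₁−x̄₂) = σ²(1/n₁ + 1/(k·n₁)) = σ²·(k+1)/(k·n₁).
So n₁ = (1 + 1/k)·((z_{α/2} + z_β)/d)² = 1.250 × (3.250/0.58)².
n₁ = 1.250 × 31.40 = 39.2.
Round up: n₁ = 40, giving n₂ = 4 × 40 = 160.

n₁ = 40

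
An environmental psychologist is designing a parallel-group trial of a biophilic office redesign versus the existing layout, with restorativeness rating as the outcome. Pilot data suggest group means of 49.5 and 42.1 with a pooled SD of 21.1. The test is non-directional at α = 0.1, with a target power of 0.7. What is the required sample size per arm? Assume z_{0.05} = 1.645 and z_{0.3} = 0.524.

n = 77 per group

Cohen's d = |M₁ − M₂| / SD_pooled = |49.5 − 42.1| / 21.1 = 7.4 / 21.1 = 0.351.
For two independent groups with equal n: n = 2·((z_{α/2} + z_β) / d)².
z_{α/2} + z_β = 1.645 + 0.524 = 2.169.
n = 2 × (2.169 / 0.351)² = 2 × 6.179² = 2 × 38.19 = 76.4.
Round up to the next whole participant.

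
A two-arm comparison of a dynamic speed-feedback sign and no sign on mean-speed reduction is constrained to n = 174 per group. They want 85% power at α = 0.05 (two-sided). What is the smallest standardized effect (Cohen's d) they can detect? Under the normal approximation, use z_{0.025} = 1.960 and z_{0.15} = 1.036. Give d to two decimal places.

d_min ≈ 0.32

For two independent groups of n = 174 each: d_min = (z_{α/2} + z_β)·√(2/n).
z-sum = 1.960 + 1.036 = 2.996.
d_min = 2.996 × √(2/174) = 2.996 × 0.1072 = 0.321.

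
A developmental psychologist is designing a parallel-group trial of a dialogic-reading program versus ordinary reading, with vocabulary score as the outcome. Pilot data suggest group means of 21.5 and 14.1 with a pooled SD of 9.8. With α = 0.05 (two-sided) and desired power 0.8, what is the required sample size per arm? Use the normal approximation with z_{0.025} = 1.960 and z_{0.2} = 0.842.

n = 28 per group

Cohen's d = |M₁ − M₂| / SD_pooled = |21.5 − 14.1| / 9.8 = 7.4 / 9.8 = 0.755.
For two independent groups with equal n: n = 2·((z_{α/2} + z_β) / d)².
z_{α/2} + z_β = 1.960 + 0.842 = 2.802.
n = 2 × (2.802 / 0.755)² = 2 × 3.711² = 2 × 13.77 = 27.5.
Round up to the next whole participant.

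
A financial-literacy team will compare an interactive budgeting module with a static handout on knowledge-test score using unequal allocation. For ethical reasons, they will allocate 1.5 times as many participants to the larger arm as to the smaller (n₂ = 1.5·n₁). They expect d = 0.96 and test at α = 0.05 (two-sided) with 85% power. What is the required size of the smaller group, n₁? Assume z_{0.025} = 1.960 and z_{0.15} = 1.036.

With allocation ratio k = n₂/n₁ = 1.5, Var(x̄₁−x̄₂) = σ²(1/n₁ + 1/(k·n₁)) = σ²·(k+1)/(k·n₁).
So n₁ = (1 + 1/k)·((z_{α/2} + z_β)/d)² = 1.667 × (2.996/0.96)².
n₁ = 1.667 × 9.74 = 16.2.
Round up: n₁ = 17, giving n₂ = ⌈1.5 × 17⌉ = ⌈25.5⌉ = 26.

n₁ = 17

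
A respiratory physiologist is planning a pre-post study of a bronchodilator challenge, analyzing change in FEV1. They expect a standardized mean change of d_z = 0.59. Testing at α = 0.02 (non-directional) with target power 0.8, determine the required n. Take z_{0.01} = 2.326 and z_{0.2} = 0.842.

n = 29 pairs

For a paired (one-sample on differences) test: n = ((z_{α/2} + z_β) / d)².
z_{α/2} + z_β = 2.326 + 0.842 = 3.168.
n = (3.168 / 0.59)² = 5.369² = 28.83.
Round up.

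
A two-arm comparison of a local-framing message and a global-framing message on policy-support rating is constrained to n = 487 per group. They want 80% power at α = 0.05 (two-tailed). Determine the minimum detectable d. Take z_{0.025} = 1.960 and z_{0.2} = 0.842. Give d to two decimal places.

d_min ≈ 0.18

For two independent groups of n = 487 each: d_min = (z_{α/2} + z_β)·√(2/n).
z-sum = 1.960 + 0.842 = 2.802.
d_min = 2.802 × √(2/487) = 2.802 × 0.0641 = 0.180.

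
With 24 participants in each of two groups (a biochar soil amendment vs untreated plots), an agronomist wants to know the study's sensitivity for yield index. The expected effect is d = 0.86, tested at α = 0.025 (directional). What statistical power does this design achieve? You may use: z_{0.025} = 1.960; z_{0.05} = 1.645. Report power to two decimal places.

power ≈ 0.85

For two equal groups, power = Φ(d·√(n/2) − z_{α}).
d·√(n/2) = 0.86 × √(24/2) = 0.86 × 3.464 = 2.979.
z_β = 2.979 − 1.960 = 1.019.
Power = Φ(1.019) = 0.846.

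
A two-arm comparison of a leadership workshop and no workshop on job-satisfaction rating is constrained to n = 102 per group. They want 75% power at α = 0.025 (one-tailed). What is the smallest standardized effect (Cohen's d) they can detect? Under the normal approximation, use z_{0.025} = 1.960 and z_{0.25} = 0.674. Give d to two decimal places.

d_min ≈ 0.37

For two independent groups of n = 102 each: d_min = (z_{α} + z_β)·√(2/n).
z-sum = 1.960 + 0.674 = 2.634.
d_min = 2.634 × √(2/102) = 2.634 × 0.1400 = 0.369.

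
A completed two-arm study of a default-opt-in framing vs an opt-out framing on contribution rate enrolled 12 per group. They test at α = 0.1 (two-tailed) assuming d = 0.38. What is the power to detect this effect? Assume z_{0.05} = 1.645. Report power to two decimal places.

For two equal groups, power = Φ(d·√(n/2) − z_{α/2}).
d·√(n/2) = 0.38 × √(12/2) = 0.38 × 2.449 = 0.931.
z_β = 0.931 − 1.645 = -0.714.
Power = Φ(-0.714) = 0.238.

power ≈ 0.24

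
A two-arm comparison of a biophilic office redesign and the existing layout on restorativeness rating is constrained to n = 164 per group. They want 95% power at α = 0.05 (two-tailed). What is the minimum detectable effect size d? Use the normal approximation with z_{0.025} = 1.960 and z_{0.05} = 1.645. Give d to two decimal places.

For two independent groups of n = 164 each: d_min = (z_{α/2} + z_β)·√(2/n).
z-sum = 1.960 + 1.645 = 3.605.
d_min = 3.605 × √(2/164) = 3.605 × 0.1104 = 0.398.

d_min ≈ 0.40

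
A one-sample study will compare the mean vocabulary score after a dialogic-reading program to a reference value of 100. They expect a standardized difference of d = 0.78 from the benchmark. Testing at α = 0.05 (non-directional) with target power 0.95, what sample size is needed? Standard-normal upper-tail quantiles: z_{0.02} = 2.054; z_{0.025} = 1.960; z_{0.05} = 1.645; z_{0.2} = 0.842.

n = 22

For a one-sample test: n = ((z_{α/2} + z_β) / d)².
z_{α/2} + z_β = 1.960 + 1.645 = 3.605.
n = (3.605 / 0.78)² = 4.622² = 21.36.
Round up.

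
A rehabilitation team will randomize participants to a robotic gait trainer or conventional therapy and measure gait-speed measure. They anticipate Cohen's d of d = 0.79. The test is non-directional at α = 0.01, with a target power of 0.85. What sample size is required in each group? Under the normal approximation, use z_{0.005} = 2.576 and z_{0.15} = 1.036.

n = 42 per group

For two independent groups with equal n: n = 2·((z_{α/2} + z_β) / d)².
z_{α/2} + z_β = 2.576 + 1.036 = 3.612.
n = 2 × (3.612 / 0.79)² = 2 × 4.572² = 2 × 20.90 = 41.8.
Round up to the next whole participant.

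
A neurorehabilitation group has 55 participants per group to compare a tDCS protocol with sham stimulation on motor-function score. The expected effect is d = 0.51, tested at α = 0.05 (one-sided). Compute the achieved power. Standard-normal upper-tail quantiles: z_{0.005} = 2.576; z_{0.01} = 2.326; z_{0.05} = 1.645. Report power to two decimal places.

For two equal groups, power = Φ(d·√(n/2) − z_{α}).
d·√(n/2) = 0.51 × √(55/2) = 0.51 × 5.244 = 2.674.
z_β = 2.674 − 1.645 = 1.029.
Power = Φ(1.029) = 0.848.

power ≈ 0.85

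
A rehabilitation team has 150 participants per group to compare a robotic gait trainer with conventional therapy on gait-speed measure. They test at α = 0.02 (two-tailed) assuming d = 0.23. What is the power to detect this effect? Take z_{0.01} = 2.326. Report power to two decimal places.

power ≈ 0.37

For two equal groups, power = Φ(d·√(n/2) − z_{α/2}).
d·√(n/2) = 0.23 × √(150/2) = 0.23 × 8.660 = 1.992.
z_β = 1.992 − 2.326 = -0.334.
Power = Φ(-0.334) = 0.369.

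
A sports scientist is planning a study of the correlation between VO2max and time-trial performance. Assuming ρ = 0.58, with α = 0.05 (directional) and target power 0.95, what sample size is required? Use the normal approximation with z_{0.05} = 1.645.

Fisher's z: C = ½·ln((1+r)/(1−r)) = ½·ln(3.7619) = 0.6625.
n = ((z_{α} + z_β)/C)² + 3.
(1.645 + 1.645) / 0.6625 = 3.290 / 0.6625 = 4.966.
n = 4.966² + 3 = 24.66 + 3 = 27.7.
Round up.

n = 28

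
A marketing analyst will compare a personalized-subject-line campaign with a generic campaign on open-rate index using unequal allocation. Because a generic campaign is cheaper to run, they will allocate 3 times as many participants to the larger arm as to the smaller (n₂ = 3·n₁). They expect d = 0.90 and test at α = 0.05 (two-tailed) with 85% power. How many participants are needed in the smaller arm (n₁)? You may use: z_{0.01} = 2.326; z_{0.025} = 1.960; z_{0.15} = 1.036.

n₁ = 15

With allocation ratio k = n₂/n₁ = 3, Var(x̄₁−x̄₂) = σ²(1/n₁ + 1/(k·n₁)) = σ²·(k+1)/(k·n₁).
So n₁ = (1 + 1/k)·((z_{α/2} + z_β)/d)² = 1.333 × (2.996/0.90)².
n₁ = 1.333 × 11.08 = 14.8.
Round up: n₁ = 15, giving n₂ = 3 × 15 = 45.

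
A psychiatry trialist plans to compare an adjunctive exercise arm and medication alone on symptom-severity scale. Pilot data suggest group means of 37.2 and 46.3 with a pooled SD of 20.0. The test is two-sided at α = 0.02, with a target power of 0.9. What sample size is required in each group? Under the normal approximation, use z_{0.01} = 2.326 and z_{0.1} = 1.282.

n = 126 per group

Cohen's d = |M₁ − M₂| / SD_pooled = |37.2 − 46.3| / 20.0 = 9.1 / 20.0 = 0.455.
For two independent groups with equal n: n = 2·((z_{α/2} + z_β) / d)².
z_{α/2} + z_β = 2.326 + 1.282 = 3.608.
n = 2 × (3.608 / 0.455)² = 2 × 7.930² = 2 × 62.88 = 125.8.
Round up to the next whole participant.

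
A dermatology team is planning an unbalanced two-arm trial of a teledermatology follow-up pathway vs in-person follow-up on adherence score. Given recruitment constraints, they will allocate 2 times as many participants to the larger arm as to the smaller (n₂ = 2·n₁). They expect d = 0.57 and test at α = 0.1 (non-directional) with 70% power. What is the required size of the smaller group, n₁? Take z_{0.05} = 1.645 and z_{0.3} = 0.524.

With allocation ratio k = n₂/n₁ = 2, Var(x̄₁−x̄₂) = σ²(1/n₁ + 1/(k·n₁)) = σ²·(k+1)/(k·n₁).
So n₁ = (1 + 1/k)·((z_{α/2} + z_β)/d)² = 1.500 × (2.169/0.57)².
n₁ = 1.500 × 14.48 = 21.7.
Round up: n₁ = 22, giving n₂ = 2 × 22 = 44.

n₁ = 22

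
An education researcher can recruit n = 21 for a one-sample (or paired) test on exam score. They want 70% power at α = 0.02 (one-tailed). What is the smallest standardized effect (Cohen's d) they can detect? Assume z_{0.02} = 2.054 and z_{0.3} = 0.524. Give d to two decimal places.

For a single sample (or paired design) of n = 21: d_min = (z_{α} + z_β)/√n.
z-sum = 2.054 + 0.524 = 2.578.
d_min = 2.578 / √21 = 2.578 / 4.583 = 0.563.

d_min ≈ 0.56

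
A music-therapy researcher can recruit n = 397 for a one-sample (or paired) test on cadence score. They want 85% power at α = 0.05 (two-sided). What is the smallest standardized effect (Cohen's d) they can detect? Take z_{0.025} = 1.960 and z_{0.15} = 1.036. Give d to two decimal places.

d_min ≈ 0.15

For a single sample (or paired design) of n = 397: d_min = (z_{α/2} + z_β)/√n.
z-sum = 1.960 + 1.036 = 2.996.
d_min = 2.996 / √397 = 2.996 / 19.925 = 0.150.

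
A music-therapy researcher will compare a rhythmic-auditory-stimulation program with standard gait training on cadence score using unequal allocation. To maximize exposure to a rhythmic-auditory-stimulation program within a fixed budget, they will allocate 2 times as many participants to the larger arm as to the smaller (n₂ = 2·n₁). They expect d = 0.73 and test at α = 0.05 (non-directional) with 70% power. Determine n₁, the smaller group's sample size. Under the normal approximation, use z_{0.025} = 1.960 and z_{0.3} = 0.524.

With allocation ratio k = n₂/n₁ = 2, Var(x̄₁−x̄₂) = σ²(1/n₁ + 1/(k·n₁)) = σ²·(k+1)/(k·n₁).
So n₁ = (1 + 1/k)·((z_{α/2} + z_β)/d)² = 1.500 × (2.484/0.73)².
n₁ = 1.500 × 11.58 = 17.4.
Round up: n₁ = 18, giving n₂ = 2 × 18 = 36.

n₁ = 18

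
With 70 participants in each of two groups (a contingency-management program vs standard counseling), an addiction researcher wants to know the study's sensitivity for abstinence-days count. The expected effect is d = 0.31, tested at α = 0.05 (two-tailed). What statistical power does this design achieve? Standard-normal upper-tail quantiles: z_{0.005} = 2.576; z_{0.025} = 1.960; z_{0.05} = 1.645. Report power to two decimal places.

power ≈ 0.45

For two equal groups, power = Φ(d·√(n/2) − z_{α/2}).
d·√(n/2) = 0.31 × √(70/2) = 0.31 × 5.916 = 1.834.
z_β = 1.834 − 1.960 = -0.126.
Power = Φ(-0.126) = 0.450.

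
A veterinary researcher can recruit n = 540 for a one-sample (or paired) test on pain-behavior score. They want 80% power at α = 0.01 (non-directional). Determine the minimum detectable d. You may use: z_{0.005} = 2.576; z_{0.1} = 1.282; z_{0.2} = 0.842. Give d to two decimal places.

d_min ≈ 0.15

For a single sample (or paired design) of n = 540: d_min = (z_{α/2} + z_β)/√n.
z-sum = 2.576 + 0.842 = 3.418.
d_min = 3.418 / √540 = 3.418 / 23.238 = 0.147.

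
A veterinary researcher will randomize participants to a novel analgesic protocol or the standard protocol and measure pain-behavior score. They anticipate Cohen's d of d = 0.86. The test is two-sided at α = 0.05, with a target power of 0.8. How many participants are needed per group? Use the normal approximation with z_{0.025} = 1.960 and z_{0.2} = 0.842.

For two independent groups with equal n: n = 2·((z_{α/2} + z_β) / d)².
z_{α/2} + z_β = 1.960 + 0.842 = 2.802.
n = 2 × (2.802 / 0.86)² = 2 × 3.258² = 2 × 10.62 = 21.2.
Round up to the next whole participant.

n = 22 per group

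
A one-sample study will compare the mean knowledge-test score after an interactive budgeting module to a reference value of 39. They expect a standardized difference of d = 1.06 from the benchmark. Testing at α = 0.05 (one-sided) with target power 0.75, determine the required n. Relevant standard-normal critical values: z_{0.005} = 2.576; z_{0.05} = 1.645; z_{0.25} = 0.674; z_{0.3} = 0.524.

n = 5

For a one-sample test: n = ((z_{α} + z_β) / d)².
z_{α} + z_β = 1.645 + 0.674 = 2.319.
n = (2.319 / 1.06)² = 2.188² = 4.79.
Round up.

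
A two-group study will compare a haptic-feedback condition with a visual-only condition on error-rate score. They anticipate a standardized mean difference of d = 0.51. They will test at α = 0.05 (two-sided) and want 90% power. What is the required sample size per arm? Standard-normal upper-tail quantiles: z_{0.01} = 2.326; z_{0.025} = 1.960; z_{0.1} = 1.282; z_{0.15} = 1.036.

n = 81 per group

For two independent groups with equal n: n = 2·((z_{α/2} + z_β) / d)².
z_{α/2} + z_β = 1.960 + 1.282 = 3.242.
n = 2 × (3.242 / 0.51)² = 2 × 6.357² = 2 × 40.41 = 80.8.
Round up to the next whole participant.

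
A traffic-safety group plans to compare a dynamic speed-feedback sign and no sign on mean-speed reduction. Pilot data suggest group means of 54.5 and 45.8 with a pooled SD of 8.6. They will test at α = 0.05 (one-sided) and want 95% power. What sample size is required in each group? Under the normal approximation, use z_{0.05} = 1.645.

Cohen's d = |M₁ − M₂| / SD_pooled = |54.5 − 45.8| / 8.6 = 8.7 / 8.6 = 1.012.
For two independent groups with equal n: n = 2·((z_{α} + z_β) / d)².
z_{α} + z_β = 1.645 + 1.645 = 3.290.
n = 2 × (3.290 / 1.012)² = 2 × 3.251² = 2 × 10.57 = 21.1.
Round up to the next whole participant.

n = 22 per group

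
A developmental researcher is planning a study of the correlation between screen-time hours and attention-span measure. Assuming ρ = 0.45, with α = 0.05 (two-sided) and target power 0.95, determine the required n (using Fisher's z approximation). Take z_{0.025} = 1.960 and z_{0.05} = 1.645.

Fisher's z: C = ½·ln((1+r)/(1−r)) = ½·ln(2.6364) = 0.4847.
n = ((z_{α/2} + z_β)/C)² + 3.
(1.960 + 1.645) / 0.4847 = 3.605 / 0.4847 = 7.438.
n = 7.438² + 3 = 55.32 + 3 = 58.3.
Round up.

n = 59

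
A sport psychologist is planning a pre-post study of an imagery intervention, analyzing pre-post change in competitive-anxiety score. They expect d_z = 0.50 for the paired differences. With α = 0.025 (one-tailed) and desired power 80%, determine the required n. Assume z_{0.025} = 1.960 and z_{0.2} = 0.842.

n = 32 pairs

For a paired (one-sample on differences) test: n = ((z_{α} + z_β) / d)².
z_{α} + z_β = 1.960 + 0.842 = 2.802.
n = (2.802 / 0.50)² = 5.604² = 31.40.
Round up.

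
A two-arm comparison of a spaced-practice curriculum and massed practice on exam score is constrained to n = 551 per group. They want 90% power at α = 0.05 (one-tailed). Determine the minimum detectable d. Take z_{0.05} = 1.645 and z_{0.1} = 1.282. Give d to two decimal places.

For two independent groups of n = 551 each: d_min = (z_{α} + z_β)·√(2/n).
z-sum = 1.645 + 1.282 = 2.927.
d_min = 2.927 × √(2/551) = 2.927 × 0.0602 = 0.176.

d_min ≈ 0.18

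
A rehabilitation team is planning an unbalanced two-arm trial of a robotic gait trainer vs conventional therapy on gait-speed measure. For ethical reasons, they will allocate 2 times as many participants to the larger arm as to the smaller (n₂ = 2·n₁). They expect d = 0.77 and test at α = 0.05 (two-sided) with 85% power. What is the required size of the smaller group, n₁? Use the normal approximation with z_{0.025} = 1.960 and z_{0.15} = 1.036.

With allocation ratio k = n₂/n₁ = 2, Var(x̄₁−x̄₂) = σ²(1/n₁ + 1/(k·n₁)) = σ²·(k+1)/(k·n₁).
So n₁ = (1 + 1/k)·((z_{α/2} + z_β)/d)² = 1.500 × (2.996/0.77)².
n₁ = 1.500 × 15.14 = 22.7.
Round up: n₁ = 23, giving n₂ = 2 × 23 = 46.

n₁ = 23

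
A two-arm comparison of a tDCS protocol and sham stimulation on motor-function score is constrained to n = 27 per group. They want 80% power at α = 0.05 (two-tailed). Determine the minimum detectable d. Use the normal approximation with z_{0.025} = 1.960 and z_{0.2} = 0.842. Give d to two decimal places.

d_min ≈ 0.76

For two independent groups of n = 27 each: d_min = (z_{α/2} + z_β)·√(2/n).
z-sum = 1.960 + 0.842 = 2.802.
d_min = 2.802 × √(2/27) = 2.802 × 0.2722 = 0.763.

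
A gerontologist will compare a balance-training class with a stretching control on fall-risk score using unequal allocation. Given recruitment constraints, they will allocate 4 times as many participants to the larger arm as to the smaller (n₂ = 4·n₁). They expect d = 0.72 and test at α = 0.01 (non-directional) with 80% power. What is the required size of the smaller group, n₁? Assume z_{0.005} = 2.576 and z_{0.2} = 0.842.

With allocation ratio k = n₂/n₁ = 4, Var(x̄₁−x̄₂) = σ²(1/n₁ + 1/(k·n₁)) = σ²·(k+1)/(k·n₁).
So n₁ = (1 + 1/k)·((z_{α/2} + z_β)/d)² = 1.250 × (3.418/0.72)².
n₁ = 1.250 × 22.54 = 28.2.
Round up: n₁ = 29, giving n₂ = 4 × 29 = 116.

n₁ = 29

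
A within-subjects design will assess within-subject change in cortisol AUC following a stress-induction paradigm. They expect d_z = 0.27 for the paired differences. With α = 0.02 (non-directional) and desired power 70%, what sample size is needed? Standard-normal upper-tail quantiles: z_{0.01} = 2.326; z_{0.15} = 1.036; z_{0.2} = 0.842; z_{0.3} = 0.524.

For a paired (one-sample on differences) test: n = ((z_{α/2} + z_β) / d)².
z_{α/2} + z_β = 2.326 + 0.524 = 2.850.
n = (2.850 / 0.27)² = 10.556² = 111.42.
Round up.

n = 112 pairs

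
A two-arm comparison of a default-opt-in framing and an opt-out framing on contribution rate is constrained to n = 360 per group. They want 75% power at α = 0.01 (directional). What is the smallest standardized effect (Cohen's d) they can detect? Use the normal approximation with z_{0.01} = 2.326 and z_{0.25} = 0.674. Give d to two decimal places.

For two independent groups of n = 360 each: d_min = (z_{α} + z_β)·√(2/n).
z-sum = 2.326 + 0.674 = 3.000.
d_min = 3.000 × √(2/360) = 3.000 × 0.0745 = 0.224.

d_min ≈ 0.22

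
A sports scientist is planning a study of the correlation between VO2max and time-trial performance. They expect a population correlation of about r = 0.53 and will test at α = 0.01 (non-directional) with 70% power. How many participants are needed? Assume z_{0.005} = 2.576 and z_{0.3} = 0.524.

n = 31

Fisher's z: C = ½·ln((1+r)/(1−r)) = ½·ln(3.2553) = 0.5901.
n = ((z_{α/2} + z_β)/C)² + 3.
(2.576 + 0.524) / 0.5901 = 3.100 / 0.5901 = 5.253.
n = 5.253² + 3 = 27.60 + 3 = 30.6.
Round up.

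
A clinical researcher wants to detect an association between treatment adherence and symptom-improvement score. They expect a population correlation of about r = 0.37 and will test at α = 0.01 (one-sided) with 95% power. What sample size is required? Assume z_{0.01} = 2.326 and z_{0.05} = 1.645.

n = 108

Fisher's z: C = ½·ln((1+r)/(1−r)) = ½·ln(2.1746) = 0.3884.
n = ((z_{α} + z_β)/C)² + 3.
(2.326 + 1.645) / 0.3884 = 3.971 / 0.3884 = 10.224.
n = 10.224² + 3 = 104.53 + 3 = 107.5.
Round up.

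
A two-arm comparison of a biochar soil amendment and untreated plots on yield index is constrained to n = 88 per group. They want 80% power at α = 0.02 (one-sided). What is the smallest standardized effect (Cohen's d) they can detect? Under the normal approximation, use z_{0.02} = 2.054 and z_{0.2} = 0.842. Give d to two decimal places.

d_min ≈ 0.44

For two independent groups of n = 88 each: d_min = (z_{α} + z_β)·√(2/n).
z-sum = 2.054 + 0.842 = 2.896.
d_min = 2.896 × √(2/88) = 2.896 × 0.1508 = 0.437.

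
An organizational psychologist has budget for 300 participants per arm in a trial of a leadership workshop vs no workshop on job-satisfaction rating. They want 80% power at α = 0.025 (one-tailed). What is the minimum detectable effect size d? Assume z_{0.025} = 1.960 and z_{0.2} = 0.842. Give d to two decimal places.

d_min ≈ 0.23

For two independent groups of n = 300 each: d_min = (z_{α} + z_β)·√(2/n).
z-sum = 1.960 + 0.842 = 2.802.
d_min = 2.802 × √(2/300) = 2.802 × 0.0816 = 0.229.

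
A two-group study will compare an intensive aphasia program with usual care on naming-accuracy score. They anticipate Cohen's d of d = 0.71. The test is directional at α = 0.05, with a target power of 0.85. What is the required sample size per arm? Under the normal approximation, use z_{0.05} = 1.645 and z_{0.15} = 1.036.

n = 29 per group

For two independent groups with equal n: n = 2·((z_{α} + z_β) / d)².
z_{α} + z_β = 1.645 + 1.036 = 2.681.
n = 2 × (2.681 / 0.71)² = 2 × 3.776² = 2 × 14.26 = 28.5.
Round up to the next whole participant.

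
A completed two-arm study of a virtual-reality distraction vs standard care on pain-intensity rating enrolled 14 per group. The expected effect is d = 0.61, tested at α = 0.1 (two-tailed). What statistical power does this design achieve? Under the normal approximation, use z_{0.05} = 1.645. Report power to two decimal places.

power ≈ 0.49

For two equal groups, power = Φ(d·√(n/2) − z_{α/2}).
d·√(n/2) = 0.61 × √(14/2) = 0.61 × 2.646 = 1.614.
z_β = 1.614 − 1.645 = -0.031.
Power = Φ(-0.031) = 0.488.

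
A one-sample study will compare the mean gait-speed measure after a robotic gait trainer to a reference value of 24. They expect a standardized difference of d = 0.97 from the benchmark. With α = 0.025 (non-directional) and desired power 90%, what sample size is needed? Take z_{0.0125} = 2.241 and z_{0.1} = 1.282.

For a one-sample test: n = ((z_{α/2} + z_β) / d)².
z_{α/2} + z_β = 2.241 + 1.282 = 3.523.
n = (3.523 / 0.97)² = 3.632² = 13.19.
Round up.

n = 14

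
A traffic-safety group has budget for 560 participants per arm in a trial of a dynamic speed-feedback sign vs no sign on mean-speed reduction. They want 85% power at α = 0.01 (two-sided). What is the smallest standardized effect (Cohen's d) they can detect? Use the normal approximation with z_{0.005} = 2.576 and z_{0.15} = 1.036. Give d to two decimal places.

For two independent groups of n = 560 each: d_min = (z_{α/2} + z_β)·√(2/n).
z-sum = 2.576 + 1.036 = 3.612.
d_min = 3.612 × √(2/560) = 3.612 × 0.0598 = 0.216.

d_min ≈ 0.22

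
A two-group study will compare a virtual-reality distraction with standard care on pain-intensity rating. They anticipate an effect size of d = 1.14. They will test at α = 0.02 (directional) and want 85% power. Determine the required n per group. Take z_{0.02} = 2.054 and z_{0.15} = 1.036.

n = 15 per group

For two independent groups with equal n: n = 2·((z_{α} + z_β) / d)².
z_{α} + z_β = 2.054 + 1.036 = 3.090.
n = 2 × (3.090 / 1.14)² = 2 × 2.711² = 2 × 7.35 = 14.7.
Round up to the next whole participant.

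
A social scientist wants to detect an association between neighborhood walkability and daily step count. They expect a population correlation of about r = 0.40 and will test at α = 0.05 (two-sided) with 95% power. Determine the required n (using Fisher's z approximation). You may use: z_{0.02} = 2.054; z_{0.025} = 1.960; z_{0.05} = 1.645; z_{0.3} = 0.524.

n = 76

Fisher's z: C = ½·ln((1+r)/(1−r)) = ½·ln(2.3333) = 0.4236.
n = ((z_{α/2} + z_β)/C)² + 3.
(1.960 + 1.645) / 0.4236 = 3.605 / 0.4236 = 8.510.
n = 8.510² + 3 = 72.43 + 3 = 75.4.
Round up.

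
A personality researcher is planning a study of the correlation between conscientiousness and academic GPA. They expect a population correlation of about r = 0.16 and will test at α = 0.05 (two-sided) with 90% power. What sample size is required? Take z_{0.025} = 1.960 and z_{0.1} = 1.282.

n = 407

Fisher's z: C = ½·ln((1+r)/(1−r)) = ½·ln(1.3810) = 0.1614.
n = ((z_{α/2} + z_β)/C)² + 3.
(1.960 + 1.282) / 0.1614 = 3.242 / 0.1614 = 20.087.
n = 20.087² + 3 = 403.48 + 3 = 406.5.
Round up.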